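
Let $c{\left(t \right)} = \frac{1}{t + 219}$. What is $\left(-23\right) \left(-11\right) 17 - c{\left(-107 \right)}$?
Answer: $\frac{481711}{112} \approx 4301.0$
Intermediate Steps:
$c{\left(t \right)} = \frac{1}{219 + t}$
$\left(-23\right) \left(-11\right) 17 - c{\left(-107 \right)} = \left(-23\right) \left(-11\right) 17 - \frac{1}{219 - 107} = 253 \cdot 17 - \frac{1}{112} = 4301 - \frac{1}{112} = \frac{481711}{112}$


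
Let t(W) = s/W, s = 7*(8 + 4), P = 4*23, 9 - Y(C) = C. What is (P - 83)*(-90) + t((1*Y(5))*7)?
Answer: -807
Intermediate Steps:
Y(C) = 9 - C
P = 92
s = 84 (s = 7*12 = 84)
t(W) = 84/W
(P - 83)*(-90) + t((1*Y(5))*7) = (92 - 83)*(-90) + 84/(((1*(9 - 1*5))*7)) = 9*(-90) + 84/(((1*(9 - 5))*7)) = -810 + 84/(((1*4)*7)) = -810 + 84/((4*7)) = -810 + 84/28 = -810 + 84*(1/28) = -810 + 3 = -807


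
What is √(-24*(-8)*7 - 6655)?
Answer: I*√5311 ≈ 72.877*I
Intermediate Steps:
√(-24*(-8)*7 - 6655) = √(192*7 - 6655) = √(1344 - 6655) = √(-5311) = I*√5311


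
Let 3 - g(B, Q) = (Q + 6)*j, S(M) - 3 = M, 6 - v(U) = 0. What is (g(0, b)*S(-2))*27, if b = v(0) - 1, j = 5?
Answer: -1404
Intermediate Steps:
v(U) = 6 (v(U) = 6 - 1*0 = 6 + 0 = 6)
S(M) = 3 + M
b = 5 (b = 6 - 1 = 5)
g(B, Q) = -27 - 5*Q (g(B, Q) = 3 - (Q + 6)*5 = 3 - (6 + Q)*5 = 3 - (30 + 5*Q) = 3 + (-30 - 5*Q) = -27 - 5*Q)
(g(0, b)*S(-2))*27 = ((-27 - 5*5)*(3 - 2))*27 = ((-27 - 25)*1)*27 = -52*1*27 = -52*27 = -1404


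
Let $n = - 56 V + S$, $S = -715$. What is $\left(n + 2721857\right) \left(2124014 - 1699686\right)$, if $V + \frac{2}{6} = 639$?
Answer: $\frac{3418441530640}{3} \approx 1.1395 \cdot 10^{12}$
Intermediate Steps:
$V = \frac{1916}{3}$ ($V = - \frac{1}{3} + 639 = \frac{1916}{3} \approx 638.67$)
$n = - \frac{109441}{3}$ ($n = \left(-56\right) \frac{1916}{3} - 715 = - \frac{107296}{3} - 715 = - \frac{109441}{3} \approx -36480.0$)
$\left(n + 2721857\right) \left(2124014 - 1699686\right) = \left(- \frac{109441}{3} + 2721857\right) \left(2124014 - 1699686\right) = \frac{8056130}{3} \cdot 424328 = \frac{3418441530640}{3}$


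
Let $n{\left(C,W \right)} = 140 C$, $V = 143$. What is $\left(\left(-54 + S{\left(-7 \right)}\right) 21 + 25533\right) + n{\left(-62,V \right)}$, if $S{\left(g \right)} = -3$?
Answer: $15656$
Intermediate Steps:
$\left(\left(-54 + S{\left(-7 \right)}\right) 21 + 25533\right) + n{\left(-62,V \right)} = \left(\left(-54 - 3\right) 21 + 25533\right) + 140 \left(-62\right) = \left(\left(-57\right) 21 + 25533\right) - 8680 = \left(-1197 + 25533\right) - 8680 = 24336 - 8680 = 15656$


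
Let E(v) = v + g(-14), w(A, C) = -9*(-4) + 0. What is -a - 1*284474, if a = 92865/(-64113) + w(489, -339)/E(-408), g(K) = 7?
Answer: -2437863853143/8569771 ≈ -2.8447e+5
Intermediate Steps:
w(A, C) = 36 (w(A, C) = 36 + 0 = 36)
E(v) = 7 + v (E(v) = v + 7 = 7 + v)
a = -13182311/8569771 (a = 92865/(-64113) + 36/(7 - 408) = 92865*(-1/64113) + 36/(-401) = -30955/21371 + 36*(-1/401) = -30955/21371 - 36/401 = -13182311/8569771 ≈ -1.5382)
-a - 1*284474 = -1*(-13182311/8569771) - 1*284474 = 13182311/8569771 - 284474 = -2437863853143/8569771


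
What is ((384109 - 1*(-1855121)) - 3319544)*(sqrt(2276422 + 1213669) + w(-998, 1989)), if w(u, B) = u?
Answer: 1078153372 - 1080314*sqrt(3490091) ≈ -9.4007e+8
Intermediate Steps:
((384109 - 1*(-1855121)) - 3319544)*(sqrt(2276422 + 1213669) + w(-998, 1989)) = ((384109 - 1*(-1855121)) - 3319544)*(sqrt(2276422 + 1213669) - 998) = ((384109 + 1855121) - 3319544)*(sqrt(3490091) - 998) = (2239230 - 3319544)*(-998 + sqrt(3490091)) = -1080314*(-998 + sqrt(3490091)) = 1078153372 - 1080314*sqrt(3490091)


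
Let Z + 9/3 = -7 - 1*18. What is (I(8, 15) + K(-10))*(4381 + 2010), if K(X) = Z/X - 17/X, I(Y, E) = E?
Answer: 249249/2 ≈ 1.2462e+5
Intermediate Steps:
Z = -28 (Z = -3 + (-7 - 1*18) = -3 + (-7 - 18) = -3 - 25 = -28)
K(X) = -45/X (K(X) = -28/X - 17/X = -45/X)
(I(8, 15) + K(-10))*(4381 + 2010) = (15 - 45/(-10))*(4381 + 2010) = (15 - 45*(-⅒))*6391 = (15 + 9/2)*6391 = (39/2)*6391 = 249249/2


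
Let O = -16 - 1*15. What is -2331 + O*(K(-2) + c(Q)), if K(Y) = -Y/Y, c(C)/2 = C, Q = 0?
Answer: -2300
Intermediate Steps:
O = -31 (O = -16 - 15 = -31)
c(C) = 2*C
K(Y) = -1 (K(Y) = -1*1 = -1)
-2331 + O*(K(-2) + c(Q)) = -2331 - 31*(-1 + 2*0) = -2331 - 31*(-1 + 0) = -2331 - 31*(-1) = -2331 + 31 = -2300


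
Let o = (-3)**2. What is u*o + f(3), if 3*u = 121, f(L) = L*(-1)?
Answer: 360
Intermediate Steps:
f(L) = -L
u = 121/3 (u = (1/3)*121 = 121/3 ≈ 40.333)
o = 9
u*o + f(3) = (121/3)*9 - 1*3 = 363 - 3 = 360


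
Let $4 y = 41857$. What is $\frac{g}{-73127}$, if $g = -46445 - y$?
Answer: $\frac{227637}{292508} \approx 0.77822$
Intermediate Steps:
$y = \frac{41857}{4}$ ($y = \frac{1}{4} \cdot 41857 = \frac{41857}{4} \approx 10464.0$)
$g = - \frac{227637}{4}$ ($g = -46445 - \frac{41857}{4} = - \frac{227637}{4} \approx -56909.0$)
$\frac{g}{-73127} = - \frac{227637}{4 \left(-73127\right)} = \left(- \frac{227637}{4}\right) \left(- \frac{1}{73127}\right) = \frac{227637}{292508}$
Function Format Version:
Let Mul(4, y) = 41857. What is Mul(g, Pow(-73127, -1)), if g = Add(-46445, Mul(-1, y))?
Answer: Rational(227637, 292508) ≈ 0.77822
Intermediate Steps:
y = Rational(41857, 4) (y = Mul(Rational(1, 4), 41857) = Rational(41857, 4) ≈ 10464.)
g = Rational(-227637, 4) (g = Add(-46445, Mul(-1, Rational(41857, 4))) = Add(-46445, Rational(-41857, 4)) = Rational(-227637, 4) ≈ -56909.)
Mul(g, Pow(-73127, -1)) = Mul(Rational(-227637, 4), Pow(-73127, -1)) = Mul(Rational(-227637, 4), Rational(-1, 73127)) = Rational(227637, 292508)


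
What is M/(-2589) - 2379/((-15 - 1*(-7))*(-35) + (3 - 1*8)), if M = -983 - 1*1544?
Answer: -5464306/711975 ≈ -7.6749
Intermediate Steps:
M = -2527 (M = -983 - 1544 = -2527)
M/(-2589) - 2379/((-15 - 1*(-7))*(-35) + (3 - 1*8)) = -2527/(-2589) - 2379/((-15 - 1*(-7))*(-35) + (3 - 1*8)) = -2527*(-1/2589) - 2379/((-15 + 7)*(-35) + (3 - 8)) = 2527/2589 - 2379/(-8*(-35) - 5) = 2527/2589 - 2379/(280 - 5) = 2527/2589 - 2379/275 = -5464306/711975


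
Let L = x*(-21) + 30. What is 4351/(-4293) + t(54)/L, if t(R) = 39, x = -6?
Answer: -13111/17172 ≈ -0.76351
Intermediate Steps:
L = 156 (L = -6*(-21) + 30 = 126 + 30 = 156)
4351/(-4293) + t(54)/L = 4351/(-4293) + 39/156 = 4351*(-1/4293) + 39*(1/156) = -4351/4293 + ¼ = -13111/17172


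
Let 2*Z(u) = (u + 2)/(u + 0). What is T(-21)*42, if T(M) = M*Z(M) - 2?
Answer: -483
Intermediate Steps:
Z(u) = (2 + u)/(2*u) (Z(u) = ((u + 2)/(u + 0))/2 = ((2 + u)/u)/2 = (2 + u)/(2*u))
T(M) = -1 + M/2 (T(M) = M*((2 + M)/(2*M)) - 2 = (1 + M/2) - 2 = -1 + M/2)
T(-21)*42 = (-1 + (½)*(-21))*42 = (-1 - 21/2)*42 = -23/2*42 = -483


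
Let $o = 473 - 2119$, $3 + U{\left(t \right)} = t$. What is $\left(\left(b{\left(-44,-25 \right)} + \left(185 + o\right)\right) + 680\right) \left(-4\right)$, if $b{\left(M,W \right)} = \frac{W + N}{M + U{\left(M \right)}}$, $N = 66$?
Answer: $\frac{284448}{91} \approx 3125.8$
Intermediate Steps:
$U{\left(t \right)} = -3 + t$
$o = -1646$
$b{\left(M,W \right)} = \frac{66 + W}{-3 + 2 M}$ ($b{\left(M,W \right)} = \frac{W + 66}{M + \left(-3 + M\right)} = \frac{66 + W}{-3 + 2 M}$)
$\left(\left(b{\left(-44,-25 \right)} + \left(185 + o\right)\right) + 680\right) \left(-4\right) = \left(\left(\frac{66 - 25}{-3 + 2 \left(-44\right)} + \left(185 - 1646\right)\right) + 680\right) \left(-4\right) = \left(\left(\frac{1}{-3 - 88} \cdot 41 - 1461\right) + 680\right) \left(-4\right) = \left(\left(\frac{1}{-91} \cdot 41 - 1461\right) + 680\right) \left(-4\right) = \left(\left(\left(- \frac{1}{91}\right) 41 - 1461\right) + 680\right) \left(-4\right) = \left(\left(- \frac{41}{91} - 1461\right) + 680\right) \left(-4\right) = \left(- \frac{132992}{91} + 680\right) \left(-4\right) = \left(- \frac{71112}{91}\right) \left(-4\right) = \frac{284448}{91}$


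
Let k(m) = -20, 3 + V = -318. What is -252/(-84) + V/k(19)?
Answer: 381/20 ≈ 19.050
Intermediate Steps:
V = -321 (V = -3 - 318 = -321)
-252/(-84) + V/k(19) = -252/(-84) - 321/(-20) = -252*(-1/84) - 321*(-1/20) = 3 + 321/20 = 381/20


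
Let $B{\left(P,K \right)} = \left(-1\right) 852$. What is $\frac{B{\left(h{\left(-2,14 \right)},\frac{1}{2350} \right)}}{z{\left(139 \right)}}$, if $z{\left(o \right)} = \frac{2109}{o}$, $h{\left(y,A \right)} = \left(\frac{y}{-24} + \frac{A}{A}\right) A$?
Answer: $- \frac{39476}{703} \approx -56.154$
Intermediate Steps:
$h{\left(y,A \right)} = A \left(1 - \frac{y}{24}\right)$ ($h{\left(y,A \right)} = \left(y \left(- \frac{1}{24}\right) + 1\right) A = \left(- \frac{y}{24} + 1\right) A = \left(1 - \frac{y}{24}\right) A = A \left(1 - \frac{y}{24}\right)$)
$B{\left(P,K \right)} = -852$
$\frac{B{\left(h{\left(-2,14 \right)},\frac{1}{2350} \right)}}{z{\left(139 \right)}} = - \frac{852}{2109 \cdot \frac{1}{139}} = - \frac{852}{\frac{2109}{139}} = \left(-852\right) \frac{139}{2109} = - \frac{39476}{703}$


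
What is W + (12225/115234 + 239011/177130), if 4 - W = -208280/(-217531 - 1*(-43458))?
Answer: 3783074945622048/888268339291165 ≈ 4.2589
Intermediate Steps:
W = 488012/174073 (W = 4 - (-208280)/(-217531 - 1*(-43458)) = 4 - (-208280)/(-217531 + 43458) = 4 - (-208280)/(-174073) = 4 - (-208280)*(-1)/174073 = 4 - 1*208280/174073 = 4 - 208280/174073 = 488012/174073 ≈ 2.8035)
W + (12225/115234 + 239011/177130) = 488012/174073 + (12225/115234 + 239011/177130) = 488012/174073 + 7426901956/5102849605 = 3783074945622048/888268339291165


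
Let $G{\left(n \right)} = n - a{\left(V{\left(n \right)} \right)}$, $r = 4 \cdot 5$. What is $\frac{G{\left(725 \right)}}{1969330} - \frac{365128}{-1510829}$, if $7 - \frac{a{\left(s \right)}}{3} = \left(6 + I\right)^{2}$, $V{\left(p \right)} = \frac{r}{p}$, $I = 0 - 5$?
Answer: $\frac{720125680343}{2975320874570} \approx 0.24203$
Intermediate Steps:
$r = 20$
$I = -5$ ($I = 0 - 5 = -5$)
$V{\left(p \right)} = \frac{20}{p}$
$a{\left(s \right)} = 18$ ($a{\left(s \right)} = 21 - 3 \left(6 - 5\right)^{2} = 21 - 3 \cdot 1^{2} = 21 - 3 = 18$)
$G{\left(n \right)} = -18 + n$ ($G{\left(n \right)} = n - 18 = -18 + n$)
$\frac{G{\left(725 \right)}}{1969330} - \frac{365128}{-1510829} = \frac{-18 + 725}{1969330} - \frac{365128}{-1510829} = 707 \cdot \frac{1}{1969330} - - \frac{365128}{1510829} = \frac{707}{1969330} + \frac{365128}{1510829} = \frac{720125680343}{2975320874570}$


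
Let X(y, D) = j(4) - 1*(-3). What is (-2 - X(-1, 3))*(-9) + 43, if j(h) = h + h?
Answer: 160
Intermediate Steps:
j(h) = 2*h
X(y, D) = 11 (X(y, D) = 2*4 - 1*(-3) = 8 + 3 = 11)
(-2 - X(-1, 3))*(-9) + 43 = (-2 - 1*11)*(-9) + 43 = (-2 - 11)*(-9) + 43 = -13*(-9) + 43 = 117 + 43 = 160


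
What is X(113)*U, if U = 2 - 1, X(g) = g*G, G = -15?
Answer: -1695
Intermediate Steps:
X(g) = -15*g (X(g) = g*(-15) = -15*g)
U = 1
X(113)*U = -15*113*1 = -1695*1 = -1695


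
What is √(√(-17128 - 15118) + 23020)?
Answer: √(23020 + I*√32246) ≈ 151.72 + 0.5918*I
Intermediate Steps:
√(√(-17128 - 15118) + 23020) = √(√(-32246) + 23020) = √(I*√32246 + 23020) = √(23020 + I*√32246)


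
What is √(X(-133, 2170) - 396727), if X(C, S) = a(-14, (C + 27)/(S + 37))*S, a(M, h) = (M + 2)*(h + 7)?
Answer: I*√2814163817263/2207 ≈ 760.1*I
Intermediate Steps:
a(M, h) = (2 + M)*(7 + h)
X(C, S) = S*(-84 - 12*(27 + C)/(37 + S)) (X(C, S) = (14 + 2*((C + 27)/(S + 37)) + 7*(-14) - 14*(C + 27)/(S + 37))*S = (14 + 2*((27 + C)/(37 + S)) - 98 - 14*(27 + C)/(37 + S))*S = (14 + 2*(27 + C)/(37 + S) - 98 - 14*(27 + C)/(37 + S))*S = (-84 - 12*(27 + C)/(37 + S))*S = S*(-84 - 12*(27 + C)/(37 + S)))
√(X(-133, 2170) - 396727) = √(-12*2170*(286 - 133 + 7*2170)/(37 + 2170) - 396727) = √(-12*2170*(286 - 133 + 15190)/2207 - 396727) = √(-12*2170*1/2207*15343 - 396727) = √(-399531720/2207 - 396727) = √(-1275108209/2207) = I*√2814163817263/2207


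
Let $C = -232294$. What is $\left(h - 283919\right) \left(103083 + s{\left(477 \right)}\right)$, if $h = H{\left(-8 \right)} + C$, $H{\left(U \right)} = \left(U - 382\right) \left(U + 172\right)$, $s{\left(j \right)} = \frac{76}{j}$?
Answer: $- \frac{9509164461797}{159} \approx -5.9806 \cdot 10^{10}$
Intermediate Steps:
$H{\left(U \right)} = \left(-382 + U\right) \left(172 + U\right)$
$h = -296254$ ($h = \left(-65704 + \left(-8\right)^{2} - -1680\right) - 232294 = \left(-65704 + 64 + 1680\right) - 232294 = -63960 - 232294 = -296254$)
$\left(h - 283919\right) \left(103083 + s{\left(477 \right)}\right) = \left(-296254 - 283919\right) \left(103083 + \frac{76}{477}\right) = - 580173 \left(103083 + 76 \cdot \frac{1}{477}\right) = - 580173 \left(103083 + \frac{76}{477}\right) = \left(-580173\right) \frac{49170667}{477} = - \frac{9509164461797}{159}$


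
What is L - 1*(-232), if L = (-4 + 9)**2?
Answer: 257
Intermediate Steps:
L = 25 (L = 5**2 = 25)
L - 1*(-232) = 25 - 1*(-232) = 25 + 232 = 257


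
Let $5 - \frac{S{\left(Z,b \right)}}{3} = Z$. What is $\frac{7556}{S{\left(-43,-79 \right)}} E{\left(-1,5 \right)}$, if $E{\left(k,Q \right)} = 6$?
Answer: $\frac{1889}{6} \approx 314.83$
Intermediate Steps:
$S{\left(Z,b \right)} = 15 - 3 Z$
$\frac{7556}{S{\left(-43,-79 \right)}} E{\left(-1,5 \right)} = \frac{7556}{15 - -129} \cdot 6 = \frac{7556}{15 + 129} \cdot 6 = \frac{7556}{144} \cdot 6 = 7556 \cdot \frac{1}{144} \cdot 6 = \frac{1889}{36} \cdot 6 = \frac{1889}{6}$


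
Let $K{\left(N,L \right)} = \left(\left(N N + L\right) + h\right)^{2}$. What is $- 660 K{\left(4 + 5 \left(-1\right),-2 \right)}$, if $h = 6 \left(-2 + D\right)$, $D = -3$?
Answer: $-634260$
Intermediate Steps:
$h = -30$ ($h = 6 \left(-2 - 3\right) = 6 \left(-5\right) = -30$)
$K{\left(N,L \right)} = \left(-30 + L + N^{2}\right)^{2}$ ($K{\left(N,L \right)} = \left(\left(N N + L\right) - 30\right)^{2} = \left(\left(N^{2} + L\right) - 30\right)^{2} = \left(\left(L + N^{2}\right) - 30\right)^{2} = \left(-30 + L + N^{2}\right)^{2}$)
$- 660 K{\left(4 + 5 \left(-1\right),-2 \right)} = - 660 \left(-30 - 2 + \left(4 + 5 \left(-1\right)\right)^{2}\right)^{2} = - 660 \left(-30 - 2 + \left(4 - 5\right)^{2}\right)^{2} = - 660 \left(-30 - 2 + \left(-1\right)^{2}\right)^{2} = - 660 \left(-30 - 2 + 1\right)^{2} = - 660 \left(-31\right)^{2} = \left(-660\right) 961 = -634260$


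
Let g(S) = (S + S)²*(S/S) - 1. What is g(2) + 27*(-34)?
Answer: -903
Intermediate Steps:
g(S) = -1 + 4*S² (g(S) = (2*S)²*1 - 1 = (4*S²)*1 - 1 = 4*S² - 1 = -1 + 4*S²)
g(2) + 27*(-34) = (-1 + 4*2²) + 27*(-34) = (-1 + 4*4) - 918 = (-1 + 16) - 918 = 15 - 918 = -903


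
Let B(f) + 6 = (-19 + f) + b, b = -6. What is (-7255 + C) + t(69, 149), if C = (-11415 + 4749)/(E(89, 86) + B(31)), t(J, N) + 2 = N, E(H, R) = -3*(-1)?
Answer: -9330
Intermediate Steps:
E(H, R) = 3
t(J, N) = -2 + N
B(f) = -31 + f (B(f) = -6 + ((-19 + f) - 6) = -6 + (-25 + f) = -31 + f)
C = -2222 (C = (-11415 + 4749)/(3 + (-31 + 31)) = -6666/(3 + 0) = -6666/3 = -6666*⅓ = -2222)
(-7255 + C) + t(69, 149) = (-7255 - 2222) + (-2 + 149) = -9477 + 147 = -9330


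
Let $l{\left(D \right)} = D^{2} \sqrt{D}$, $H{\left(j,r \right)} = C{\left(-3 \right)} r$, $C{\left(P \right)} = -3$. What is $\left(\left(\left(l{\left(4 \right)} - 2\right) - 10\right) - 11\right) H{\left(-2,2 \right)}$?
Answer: $-54$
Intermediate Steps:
$H{\left(j,r \right)} = - 3 r$
$l{\left(D \right)} = D^{\frac{5}{2}}$
$\left(\left(\left(l{\left(4 \right)} - 2\right) - 10\right) - 11\right) H{\left(-2,2 \right)} = \left(\left(\left(4^{\frac{5}{2}} - 2\right) - 10\right) - 11\right) \left(\left(-3\right) 2\right) = \left(\left(\left(32 - 2\right) - 10\right) - 11\right) \left(-6\right) = \left(\left(30 - 10\right) - 11\right) \left(-6\right) = \left(20 - 11\right) \left(-6\right) = 9 \left(-6\right) = -54$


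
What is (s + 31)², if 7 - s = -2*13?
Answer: 4096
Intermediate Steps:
s = 33 (s = 7 - (-2)*13 = 7 - 1*(-26) = 7 + 26 = 33)
(s + 31)² = (33 + 31)² = 64² = 4096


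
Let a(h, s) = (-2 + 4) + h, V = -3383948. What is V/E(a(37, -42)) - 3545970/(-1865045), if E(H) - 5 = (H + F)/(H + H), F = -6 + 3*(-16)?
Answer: -32818230898582/46626125 ≈ -7.0386e+5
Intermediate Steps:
F = -54 (F = -6 - 48 = -54)
a(h, s) = 2 + h
E(H) = 5 + (-54 + H)/(2*H) (E(H) = 5 + (H - 54)/(H + H) = 5 + (-54 + H)/((2*H)) = 5 + (-54 + H)*(1/(2*H)) = 5 + (-54 + H)/(2*H))
V/E(a(37, -42)) - 3545970/(-1865045) = -3383948/(11/2 - 27/(2 + 37)) - 3545970/(-1865045) = -3383948/(11/2 - 27/39) - 3545970*(-1/1865045) = -3383948/(11/2 - 27*1/39) + 709194/373009 = -3383948/(11/2 - 9/13) + 709194/373009 = -3383948/125/26 + 709194/373009 = -3383948*26/125 + 709194/373009 = -87982648/125 + 709194/373009 = -32818230898582/46626125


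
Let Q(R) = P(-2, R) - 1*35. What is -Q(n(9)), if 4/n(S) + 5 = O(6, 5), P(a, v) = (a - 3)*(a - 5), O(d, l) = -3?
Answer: 0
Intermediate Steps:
P(a, v) = (-5 + a)*(-3 + a) (P(a, v) = (-3 + a)*(-5 + a) = (-5 + a)*(-3 + a))
n(S) = -½ (n(S) = 4/(-5 - 3) = 4/(-8) = 4*(-⅛) = -½)
Q(R) = 0 (Q(R) = (15 + (-2)² - 8*(-2)) - 1*35 = (15 + 4 + 16) - 35 = 35 - 35 = 0)
-Q(n(9)) = -1*0 = 0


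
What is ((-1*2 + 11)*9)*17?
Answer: 1377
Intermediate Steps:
((-1*2 + 11)*9)*17 = ((-2 + 11)*9)*17 = (9*9)*17 = 81*17 = 1377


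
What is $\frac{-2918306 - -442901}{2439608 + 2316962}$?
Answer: $- \frac{495081}{951314} \approx -0.52042$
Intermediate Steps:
$\frac{-2918306 - -442901}{2439608 + 2316962} = \frac{-2918306 + \left(-1785507 + 2228408\right)}{4756570} = \left(-2918306 + 442901\right) \frac{1}{4756570} = \left(-2475405\right) \frac{1}{4756570} = - \frac{495081}{951314}$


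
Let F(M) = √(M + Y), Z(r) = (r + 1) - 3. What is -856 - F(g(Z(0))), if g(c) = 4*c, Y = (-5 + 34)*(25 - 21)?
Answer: -856 - 6*√3 ≈ -866.39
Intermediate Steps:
Z(r) = -2 + r (Z(r) = (1 + r) - 3 = -2 + r)
Y = 116 (Y = 29*4 = 116)
F(M) = √(116 + M) (F(M) = √(M + 116) = √(116 + M))
-856 - F(g(Z(0))) = -856 - √(116 + 4*(-2 + 0)) = -856 - √(116 + 4*(-2)) = -856 - √(116 - 8) = -856 - √108 = -856 - 6*√3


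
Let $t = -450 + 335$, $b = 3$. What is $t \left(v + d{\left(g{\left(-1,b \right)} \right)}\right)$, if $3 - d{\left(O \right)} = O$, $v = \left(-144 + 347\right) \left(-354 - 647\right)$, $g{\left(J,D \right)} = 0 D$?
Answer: $23368000$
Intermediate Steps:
$g{\left(J,D \right)} = 0$
$v = -203203$ ($v = 203 \left(-1001\right) = -203203$)
$t = -115$
$d{\left(O \right)} = 3 - O$
$t \left(v + d{\left(g{\left(-1,b \right)} \right)}\right) = - 115 \left(-203203 + \left(3 - 0\right)\right) = - 115 \left(-203203 + \left(3 + 0\right)\right) = - 115 \left(-203203 + 3\right) = \left(-115\right) \left(-203200\right) = 23368000$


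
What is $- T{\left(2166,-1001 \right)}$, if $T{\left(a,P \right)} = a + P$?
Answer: $-1165$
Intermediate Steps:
$T{\left(a,P \right)} = P + a$
$- T{\left(2166,-1001 \right)} = - (-1001 + 2166) = \left(-1\right) 1165 = -1165$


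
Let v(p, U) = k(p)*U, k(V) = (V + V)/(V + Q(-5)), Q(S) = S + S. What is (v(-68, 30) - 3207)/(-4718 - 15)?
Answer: 41011/61529 ≈ 0.66653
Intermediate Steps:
Q(S) = 2*S
k(V) = 2*V/(-10 + V) (k(V) = (V + V)/(V + 2*(-5)) = (2*V)/(V - 10) = (2*V)/(-10 + V) = 2*V/(-10 + V))
v(p, U) = 2*U*p/(-10 + p) (v(p, U) = (2*p/(-10 + p))*U = 2*U*p/(-10 + p))
(v(-68, 30) - 3207)/(-4718 - 15) = (2*30*(-68)/(-10 - 68) - 3207)/(-4718 - 15) = (2*30*(-68)/(-78) - 3207)/(-4733) = (2*30*(-68)*(-1/78) - 3207)*(-1/4733) = (680/13 - 3207)*(-1/4733) = -41011/13*(-1/4733) = 41011/61529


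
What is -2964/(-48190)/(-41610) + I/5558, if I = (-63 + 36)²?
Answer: 6411245821/48880803650 ≈ 0.13116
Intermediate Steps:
I = 729 (I = (-27)² = 729)
-2964/(-48190)/(-41610) + I/5558 = -2964/(-48190)/(-41610) + 729/5558 = -2964*(-1/48190)*(-1/41610) + 729*(1/5558) = (1482/24095)*(-1/41610) + 729/5558 = -13/8794675 + 729/5558 = 6411245821/48880803650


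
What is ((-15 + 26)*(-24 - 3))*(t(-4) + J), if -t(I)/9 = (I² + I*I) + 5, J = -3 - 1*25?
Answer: 107217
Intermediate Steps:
J = -28 (J = -3 - 25 = -28)
t(I) = -45 - 18*I² (t(I) = -9*((I² + I*I) + 5) = -9*((I² + I²) + 5) = -9*(2*I² + 5) = -9*(5 + 2*I²) = -45 - 18*I²)
((-15 + 26)*(-24 - 3))*(t(-4) + J) = ((-15 + 26)*(-24 - 3))*((-45 - 18*(-4)²) - 28) = (11*(-27))*((-45 - 18*16) - 28) = -297*((-45 - 288) - 28) = -297*(-333 - 28) = -297*(-361) = 107217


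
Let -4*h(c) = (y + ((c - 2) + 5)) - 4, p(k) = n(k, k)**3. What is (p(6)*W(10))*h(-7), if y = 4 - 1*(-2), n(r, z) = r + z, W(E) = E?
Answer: 8640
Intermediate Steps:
y = 6 (y = 4 + 2 = 6)
p(k) = 8*k**3 (p(k) = (k + k)**3 = (2*k)**3 = 8*k**3)
h(c) = -5/4 - c/4 (h(c) = -((6 + ((c - 2) + 5)) - 4)/4 = -((6 + ((-2 + c) + 5)) - 4)/4 = -((6 + (3 + c)) - 4)/4 = -((9 + c) - 4)/4 = -(5 + c)/4 = -5/4 - c/4)
(p(6)*W(10))*h(-7) = ((8*6**3)*10)*(-5/4 - 1/4*(-7)) = ((8*216)*10)*(-5/4 + 7/4) = (1728*10)*(1/2) = 17280*(1/2) = 8640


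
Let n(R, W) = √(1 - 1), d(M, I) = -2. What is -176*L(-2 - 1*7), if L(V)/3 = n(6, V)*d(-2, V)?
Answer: 0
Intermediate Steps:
n(R, W) = 0 (n(R, W) = √0 = 0)
L(V) = 0 (L(V) = 3*(0*(-2)) = 3*0 = 0)
-176*L(-2 - 1*7) = -176*0 = 0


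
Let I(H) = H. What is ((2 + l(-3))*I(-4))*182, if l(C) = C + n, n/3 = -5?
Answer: 11648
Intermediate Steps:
n = -15 (n = 3*(-5) = -15)
l(C) = -15 + C (l(C) = C - 15 = -15 + C)
((2 + l(-3))*I(-4))*182 = ((2 + (-15 - 3))*(-4))*182 = ((2 - 18)*(-4))*182 = -16*(-4)*182 = 64*182 = 11648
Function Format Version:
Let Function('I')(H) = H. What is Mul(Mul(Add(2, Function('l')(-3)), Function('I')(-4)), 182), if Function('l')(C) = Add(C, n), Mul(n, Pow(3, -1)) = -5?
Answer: 11648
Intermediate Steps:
n = -15 (n = Mul(3, -5) = -15)
Function('l')(C) = Add(-15, C) (Function('l')(C) = Add(C, -15) = Add(-15, C))
Mul(Mul(Add(2, Function('l')(-3)), Function('I')(-4)), 182) = Mul(Mul(Add(2, Add(-15, -3)), -4), 182) = Mul(Mul(Add(2, -18), -4), 182) = Mul(Mul(-16, -4), 182) = Mul(64, 182) = 11648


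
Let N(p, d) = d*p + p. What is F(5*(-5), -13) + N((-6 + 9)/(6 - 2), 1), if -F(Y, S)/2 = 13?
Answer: -49/2 ≈ -24.500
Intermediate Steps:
F(Y, S) = -26 (F(Y, S) = -2*13 = -26)
N(p, d) = p + d*p
F(5*(-5), -13) + N((-6 + 9)/(6 - 2), 1) = -26 + ((-6 + 9)/(6 - 2))*(1 + 1) = -26 + (3/4)*2 = -26 + 3/2 = -49/2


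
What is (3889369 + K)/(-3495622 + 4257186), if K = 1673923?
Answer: 1390823/190391 ≈ 7.3051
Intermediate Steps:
(3889369 + K)/(-3495622 + 4257186) = (3889369 + 1673923)/(-3495622 + 4257186) = 5563292/761564 = 5563292*(1/761564) = 1390823/190391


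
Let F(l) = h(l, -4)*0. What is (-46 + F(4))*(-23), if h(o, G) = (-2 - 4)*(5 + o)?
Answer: 1058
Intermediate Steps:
h(o, G) = -30 - 6*o (h(o, G) = -6*(5 + o) = -30 - 6*o)
F(l) = 0 (F(l) = (-30 - 6*l)*0 = 0)
(-46 + F(4))*(-23) = (-46 + 0)*(-23) = -46*(-23) = 1058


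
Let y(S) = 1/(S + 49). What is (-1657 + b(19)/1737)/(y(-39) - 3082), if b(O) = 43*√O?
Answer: 16570/30819 - 430*√19/53532603 ≈ 0.53762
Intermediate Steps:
y(S) = 1/(49 + S)
(-1657 + b(19)/1737)/(y(-39) - 3082) = (-1657 + (43*√19)/1737)/(1/(49 - 39) - 3082) = (-1657 + (43*√19)*(1/1737))/(1/10 - 3082) = (-1657 + 43*√19/1737)/(⅒ - 3082) = (-1657 + 43*√19/1737)/(-30819/10) = (-1657 + 43*√19/1737)*(-10/30819) = 16570/30819 - 430*√19/53532603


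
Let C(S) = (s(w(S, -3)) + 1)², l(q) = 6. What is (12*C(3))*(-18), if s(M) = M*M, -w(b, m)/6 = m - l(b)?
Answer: -1837920024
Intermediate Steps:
w(b, m) = 36 - 6*m (w(b, m) = -6*(m - 1*6) = -6*(m - 6) = -6*(-6 + m) = 36 - 6*m)
s(M) = M²
C(S) = 8508889 (C(S) = ((36 - 6*(-3))² + 1)² = ((36 + 18)² + 1)² = (54² + 1)² = (2916 + 1)² = 2917² = 8508889)
(12*C(3))*(-18) = (12*8508889)*(-18) = 102106668*(-18) = -1837920024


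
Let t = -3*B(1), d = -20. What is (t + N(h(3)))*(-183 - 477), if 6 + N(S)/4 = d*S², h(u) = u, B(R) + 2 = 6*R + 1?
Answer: 500940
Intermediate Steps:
B(R) = -1 + 6*R (B(R) = -2 + (6*R + 1) = -2 + (1 + 6*R) = -1 + 6*R)
N(S) = -24 - 80*S² (N(S) = -24 + 4*(-20*S²) = -24 - 80*S²)
t = -15 (t = -3*(-1 + 6*1) = -3*(-1 + 6) = -3*5 = -15)
(t + N(h(3)))*(-183 - 477) = (-15 + (-24 - 80*3²))*(-183 - 477) = (-15 + (-24 - 80*9))*(-660) = (-15 + (-24 - 720))*(-660) = (-15 - 744)*(-660) = -759*(-660) = 500940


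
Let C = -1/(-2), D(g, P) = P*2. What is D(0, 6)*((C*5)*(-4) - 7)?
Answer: -204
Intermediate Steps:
D(g, P) = 2*P
C = ½ (C = -1*(-½) = ½ ≈ 0.50000)
D(0, 6)*((C*5)*(-4) - 7) = (2*6)*(((½)*5)*(-4) - 7) = 12*((5/2)*(-4) - 7) = 12*(-10 - 7) = 12*(-17) = -204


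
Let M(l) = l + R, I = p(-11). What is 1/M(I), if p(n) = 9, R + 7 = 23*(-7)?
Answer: -1/159 ≈ -0.0062893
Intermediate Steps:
R = -168 (R = -7 + 23*(-7) = -7 - 161 = -168)
I = 9
M(l) = -168 + l (M(l) = l - 168 = -168 + l)
1/M(I) = 1/(-168 + 9) = 1/(-159) = -1/159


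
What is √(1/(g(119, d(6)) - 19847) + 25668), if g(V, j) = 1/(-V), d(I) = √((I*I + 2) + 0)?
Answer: √143177923540001762/2361794 ≈ 160.21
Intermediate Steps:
d(I) = √(2 + I²) (d(I) = √((I² + 2) + 0) = √((2 + I²) + 0) = √(2 + I²))
g(V, j) = -1/V
√(1/(g(119, d(6)) - 19847) + 25668) = √(1/(-1/119 - 19847) + 25668) = √(1/(-2361794/119) + 25668) = √(-119/2361794 + 25668) = √(60622528273/2361794) = √143177923540001762/2361794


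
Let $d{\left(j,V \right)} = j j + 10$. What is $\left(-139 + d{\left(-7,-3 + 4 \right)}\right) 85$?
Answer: $-6800$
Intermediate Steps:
$d{\left(j,V \right)} = 10 + j^{2}$ ($d{\left(j,V \right)} = j^{2} + 10 = 10 + j^{2}$)
$\left(-139 + d{\left(-7,-3 + 4 \right)}\right) 85 = \left(-139 + \left(10 + \left(-7\right)^{2}\right)\right) 85 = \left(-139 + \left(10 + 49\right)\right) 85 = \left(-139 + 59\right) 85 = \left(-80\right) 85 = -6800$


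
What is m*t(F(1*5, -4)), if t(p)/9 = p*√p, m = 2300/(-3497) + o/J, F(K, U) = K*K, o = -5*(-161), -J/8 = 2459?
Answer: -54068270625/68792984 ≈ -785.96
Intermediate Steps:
J = -19672 (J = -8*2459 = -19672)
o = 805
F(K, U) = K²
m = -48060685/68792984 (m = 2300/(-3497) + 805/(-19672) = 2300*(-1/3497) + 805*(-1/19672) = -2300/3497 - 805/19672 = -48060685/68792984 ≈ -0.69863)
t(p) = 9*p^(3/2) (t(p) = 9*(p*√p) = 9*p^(3/2))
m*t(F(1*5, -4)) = -432546165*((1*5)²)^(3/2)/68792984 = -432546165*(5²)^(3/2)/68792984 = -432546165*25^(3/2)/68792984 = -432546165*125/68792984 = -48060685/68792984*1125 = -54068270625/68792984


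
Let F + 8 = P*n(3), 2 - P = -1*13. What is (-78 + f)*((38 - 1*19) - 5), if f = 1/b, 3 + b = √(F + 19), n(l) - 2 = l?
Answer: -12006/11 + 2*√86/11 ≈ -1089.8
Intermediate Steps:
n(l) = 2 + l
P = 15 (P = 2 - (-1)*13 = 2 - 1*(-13) = 2 + 13 = 15)
F = 67 (F = -8 + 15*(2 + 3) = -8 + 15*5 = -8 + 75 = 67)
b = -3 + √86 (b = -3 + √(67 + 19) = -3 + √86 ≈ 6.2736)
f = 1/(-3 + √86) ≈ 0.15940
(-78 + f)*((38 - 1*19) - 5) = (-78 + (3/77 + √86/77))*((38 - 1*19) - 5) = (-6003/77 + √86/77)*((38 - 19) - 5) = (-6003/77 + √86/77)*(19 - 5) = (-6003/77 + √86/77)*14 = -12006/11 + 2*√86/11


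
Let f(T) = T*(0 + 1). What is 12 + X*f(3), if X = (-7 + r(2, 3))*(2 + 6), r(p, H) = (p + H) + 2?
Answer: 12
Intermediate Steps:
r(p, H) = 2 + H + p (r(p, H) = (H + p) + 2 = 2 + H + p)
f(T) = T (f(T) = T*1 = T)
X = 0 (X = (-7 + (2 + 3 + 2))*(2 + 6) = (-7 + 7)*8 = 0*8 = 0)
12 + X*f(3) = 12 + 0*3 = 12 + 0 = 12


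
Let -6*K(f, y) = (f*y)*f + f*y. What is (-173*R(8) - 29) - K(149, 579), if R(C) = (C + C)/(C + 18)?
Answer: 28036314/13 ≈ 2.1566e+6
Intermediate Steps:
R(C) = 2*C/(18 + C) (R(C) = (2*C)/(18 + C) = 2*C/(18 + C))
K(f, y) = -f*y/6 - y*f²/6 (K(f, y) = -((f*y)*f + f*y)/6 = -(y*f² + f*y)/6 = -(f*y + y*f²)/6 = -f*y/6 - y*f²/6)
(-173*R(8) - 29) - K(149, 579) = (-346*8/(18 + 8) - 29) - (-1)*149*579*(1 + 149)/6 = (-346*8/26 - 29) - (-1)*149*579*150/6 = (-346*8/26 - 29) - 1*(-2156775) = (-173*8/13 - 29) + 2156775 = (-1384/13 - 29) + 2156775 = -1761/13 + 2156775 = 28036314/13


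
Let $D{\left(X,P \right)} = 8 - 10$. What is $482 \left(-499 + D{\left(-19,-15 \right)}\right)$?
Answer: $-241482$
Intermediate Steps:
$D{\left(X,P \right)} = -2$ ($D{\left(X,P \right)} = 8 - 10 = -2$)
$482 \left(-499 + D{\left(-19,-15 \right)}\right) = 482 \left(-499 - 2\right) = 482 \left(-501\right) = -241482$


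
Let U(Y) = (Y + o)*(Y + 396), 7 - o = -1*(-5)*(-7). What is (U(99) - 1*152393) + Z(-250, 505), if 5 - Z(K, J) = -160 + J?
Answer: -82938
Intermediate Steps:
o = 42 (o = 7 - (-1*(-5))*(-7) = 7 - 5*(-7) = 7 - 1*(-35) = 7 + 35 = 42)
Z(K, J) = 165 - J (Z(K, J) = 5 - (-160 + J) = 5 + (160 - J) = 165 - J)
U(Y) = (42 + Y)*(396 + Y) (U(Y) = (Y + 42)*(Y + 396) = (42 + Y)*(396 + Y))
(U(99) - 1*152393) + Z(-250, 505) = ((16632 + 99² + 438*99) - 1*152393) + (165 - 1*505) = ((16632 + 9801 + 43362) - 152393) + (165 - 505) = (69795 - 152393) - 340 = -82598 - 340 = -82938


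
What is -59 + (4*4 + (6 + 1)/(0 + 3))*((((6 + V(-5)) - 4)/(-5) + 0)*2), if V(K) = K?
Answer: -37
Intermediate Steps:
-59 + (4*4 + (6 + 1)/(0 + 3))*((((6 + V(-5)) - 4)/(-5) + 0)*2) = -59 + (4*4 + (6 + 1)/(0 + 3))*((((6 - 5) - 4)/(-5) + 0)*2) = -59 + (16 + 7/3)*(((1 - 4)*(-1/5) + 0)*2) = -59 + (16 + 7*(1/3))*((-3*(-1/5) + 0)*2) = -59 + (16 + 7/3)*((3/5 + 0)*2) = -59 + 55*((3/5)*2)/3 = -59 + (55/3)*(6/5) = -59 + 22 = -37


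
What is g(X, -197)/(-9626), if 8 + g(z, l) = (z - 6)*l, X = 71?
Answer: 12813/9626 ≈ 1.3311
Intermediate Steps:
g(z, l) = -8 + l*(-6 + z) (g(z, l) = -8 + (z - 6)*l = -8 + (-6 + z)*l = -8 + l*(-6 + z))
g(X, -197)/(-9626) = (-8 - 6*(-197) - 197*71)/(-9626) = (-8 + 1182 - 13987)*(-1/9626) = -12813*(-1/9626) = 12813/9626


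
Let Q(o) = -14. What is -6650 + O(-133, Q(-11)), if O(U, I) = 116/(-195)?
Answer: -1296866/195 ≈ -6650.6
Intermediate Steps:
O(U, I) = -116/195 (O(U, I) = 116*(-1/195) = -116/195)
-6650 + O(-133, Q(-11)) = -6650 - 116/195 = -1296866/195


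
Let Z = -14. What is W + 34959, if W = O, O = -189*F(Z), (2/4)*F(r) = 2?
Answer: 34203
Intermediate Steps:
F(r) = 4 (F(r) = 2*2 = 4)
O = -756 (O = -189*4 = -756)
W = -756
W + 34959 = -756 + 34959 = 34203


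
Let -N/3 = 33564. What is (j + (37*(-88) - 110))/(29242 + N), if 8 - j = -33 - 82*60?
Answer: -319/14290 ≈ -0.022323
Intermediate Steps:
N = -100692 (N = -3*33564 = -100692)
j = 4961 (j = 8 - (-33 - 82*60) = 8 - (-33 - 4920) = 8 - 1*(-4953) = 8 + 4953 = 4961)
(j + (37*(-88) - 110))/(29242 + N) = (4961 + (37*(-88) - 110))/(29242 - 100692) = (4961 + (-3256 - 110))/(-71450) = (4961 - 3366)*(-1/71450) = 1595*(-1/71450) = -319/14290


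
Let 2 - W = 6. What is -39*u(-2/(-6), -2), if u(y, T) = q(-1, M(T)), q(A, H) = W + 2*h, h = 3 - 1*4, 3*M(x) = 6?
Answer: 234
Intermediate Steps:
M(x) = 2 (M(x) = (1/3)*6 = 2)
W = -4 (W = 2 - 1*6 = 2 - 6 = -4)
h = -1 (h = 3 - 4 = -1)
q(A, H) = -6 (q(A, H) = -4 + 2*(-1) = -4 - 2 = -6)
u(y, T) = -6
-39*u(-2/(-6), -2) = -39*(-6) = 234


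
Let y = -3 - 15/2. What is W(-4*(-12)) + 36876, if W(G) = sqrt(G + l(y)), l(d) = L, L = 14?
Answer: 36876 + sqrt(62) ≈ 36884.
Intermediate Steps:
y = -21/2 (y = -3 - 15/2 = -21/2 ≈ -10.500)
l(d) = 14
W(G) = sqrt(14 + G) (W(G) = sqrt(G + 14) = sqrt(14 + G))
W(-4*(-12)) + 36876 = sqrt(14 - 4*(-12)) + 36876 = sqrt(14 + 48) + 36876 = sqrt(62) + 36876 = 36876 + sqrt(62)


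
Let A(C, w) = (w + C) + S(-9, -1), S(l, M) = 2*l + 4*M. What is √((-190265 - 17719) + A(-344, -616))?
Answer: I*√208966 ≈ 457.13*I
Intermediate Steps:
A(C, w) = -22 + C + w (A(C, w) = (w + C) + (2*(-9) + 4*(-1)) = (C + w) + (-18 - 4) = (C + w) - 22 = -22 + C + w)
√((-190265 - 17719) + A(-344, -616)) = √((-190265 - 17719) + (-22 - 344 - 616)) = √(-207984 - 982) = √(-208966) = I*√208966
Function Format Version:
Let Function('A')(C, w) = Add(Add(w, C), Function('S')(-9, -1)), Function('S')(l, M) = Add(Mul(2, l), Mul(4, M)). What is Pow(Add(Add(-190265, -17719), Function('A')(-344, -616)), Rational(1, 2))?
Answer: Mul(I, Pow(208966, Rational(1, 2))) ≈ Mul(457.13, I)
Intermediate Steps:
Function('A')(C, w) = Add(-22, C, w) (Function('A')(C, w) = Add(Add(w, C), Add(Mul(2, -9), Mul(4, -1))) = Add(Add(C, w), Add(-18, -4)) = Add(Add(C, w), -22) = Add(-22, C, w))
Pow(Add(Add(-190265, -17719), Function('A')(-344, -616)), Rational(1, 2)) = Pow(Add(Add(-190265, -17719), Add(-22, -344, -616)), Rational(1, 2)) = Pow(Add(-207984, -982), Rational(1, 2)) = Pow(-208966, Rational(1, 2)) = Mul(I, Pow(208966, Rational(1, 2)))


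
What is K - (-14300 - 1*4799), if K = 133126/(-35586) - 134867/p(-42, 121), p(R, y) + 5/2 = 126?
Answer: 79121823106/4394871 ≈ 18003.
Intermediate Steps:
p(R, y) = 247/2 (p(R, y) = -5/2 + 126 = 247/2)
K = -4815818123/4394871 (K = 133126/(-35586) - 134867/247/2 = 133126*(-1/35586) - 134867*2/247 = -66563/17793 - 269734/247 = -4815818123/4394871 ≈ -1095.8)
K - (-14300 - 1*4799) = -4815818123/4394871 - (-14300 - 1*4799) = -4815818123/4394871 - (-14300 - 4799) = -4815818123/4394871 - 1*(-19099) = -4815818123/4394871 + 19099 = 79121823106/4394871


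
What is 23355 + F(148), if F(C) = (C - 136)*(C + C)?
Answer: 26907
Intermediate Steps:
F(C) = 2*C*(-136 + C) (F(C) = (-136 + C)*(2*C) = 2*C*(-136 + C))
23355 + F(148) = 23355 + 2*148*(-136 + 148) = 23355 + 2*148*12 = 23355 + 3552 = 26907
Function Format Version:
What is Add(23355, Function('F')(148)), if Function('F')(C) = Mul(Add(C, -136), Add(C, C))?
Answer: 26907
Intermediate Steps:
Function('F')(C) = Mul(2, C, Add(-136, C)) (Function('F')(C) = Mul(Add(-136, C), Mul(2, C)) = Mul(2, C, Add(-136, C)))
Add(23355, Function('F')(148)) = Add(23355, Mul(2, 148, Add(-136, 148))) = Add(23355, Mul(2, 148, 12)) = Add(23355, 3552) = 26907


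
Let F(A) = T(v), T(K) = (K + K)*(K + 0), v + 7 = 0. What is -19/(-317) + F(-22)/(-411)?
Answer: -23257/130287 ≈ -0.17851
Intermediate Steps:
v = -7 (v = -7 + 0 = -7)
T(K) = 2*K² (T(K) = (2*K)*K = 2*K²)
F(A) = 98 (F(A) = 2*(-7)² = 2*49 = 98)
-19/(-317) + F(-22)/(-411) = -19/(-317) + 98/(-411) = -19*(-1/317) + 98*(-1/411) = 19/317 - 98/411 = -23257/130287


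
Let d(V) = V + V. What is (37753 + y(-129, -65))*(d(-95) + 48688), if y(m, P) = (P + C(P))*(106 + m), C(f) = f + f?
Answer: 2048458524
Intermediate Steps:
C(f) = 2*f
y(m, P) = 3*P*(106 + m) (y(m, P) = (P + 2*P)*(106 + m) = (3*P)*(106 + m) = 3*P*(106 + m))
d(V) = 2*V
(37753 + y(-129, -65))*(d(-95) + 48688) = (37753 + 3*(-65)*(106 - 129))*(2*(-95) + 48688) = (37753 + 3*(-65)*(-23))*(-190 + 48688) = (37753 + 4485)*48498 = 42238*48498 = 2048458524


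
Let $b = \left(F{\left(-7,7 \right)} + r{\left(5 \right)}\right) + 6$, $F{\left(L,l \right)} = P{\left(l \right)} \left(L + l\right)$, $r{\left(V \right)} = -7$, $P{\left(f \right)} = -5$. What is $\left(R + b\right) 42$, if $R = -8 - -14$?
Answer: $210$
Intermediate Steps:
$R = 6$ ($R = -8 + 14 = 6$)
$F{\left(L,l \right)} = - 5 L - 5 l$ ($F{\left(L,l \right)} = - 5 \left(L + l\right) = - 5 L - 5 l$)
$b = -1$ ($b = \left(\left(\left(-5\right) \left(-7\right) - 35\right) - 7\right) + 6 = \left(\left(35 - 35\right) - 7\right) + 6 = \left(0 - 7\right) + 6 = -7 + 6 = -1$)
$\left(R + b\right) 42 = \left(6 - 1\right) 42 = 5 \cdot 42 = 210$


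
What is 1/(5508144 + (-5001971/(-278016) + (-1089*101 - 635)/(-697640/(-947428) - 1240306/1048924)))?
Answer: 15406579611465216/88682429159754846524831 ≈ 1.7373e-7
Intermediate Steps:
1/(5508144 + (-5001971/(-278016) + (-1089*101 - 635)/(-697640/(-947428) - 1240306/1048924))) = 1/(5508144 + (-5001971*(-1/278016) + (-109989 - 635)/(-697640*(-1/947428) - 1240306*1/1048924))) = 1/(5508144 + (5001971/278016 - 110624/(174410/236857 - 620153/524462))) = 1/(5508144 + (5001971/278016 - 110624/(-55416161701/124222495934))) = 1/(5508144 + (5001971/278016 - 110624*(-124222495934/55416161701))) = 1/(5508144 + (5001971/278016 + 13741989390202816/55416161701)) = 1/(5508144 + 3820770112340385805727/15406579611465216) = 1/(88682429159754846524831/15406579611465216) = 15406579611465216/88682429159754846524831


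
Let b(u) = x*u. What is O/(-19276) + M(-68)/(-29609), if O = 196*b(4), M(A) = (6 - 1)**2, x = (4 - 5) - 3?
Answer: 23092981/142685771 ≈ 0.16184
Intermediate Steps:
x = -4 (x = -1 - 3 = -4)
b(u) = -4*u
M(A) = 25 (M(A) = 5**2 = 25)
O = -3136 (O = 196*(-4*4) = 196*(-16) = -3136)
O/(-19276) + M(-68)/(-29609) = -3136/(-19276) + 25/(-29609) = -3136*(-1/19276) + 25*(-1/29609) = 784/4819 - 25/29609 = 23092981/142685771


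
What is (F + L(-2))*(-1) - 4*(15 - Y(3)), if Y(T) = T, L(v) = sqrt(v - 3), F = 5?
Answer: -53 - I*sqrt(5) ≈ -53.0 - 2.2361*I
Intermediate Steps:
L(v) = sqrt(-3 + v)
(F + L(-2))*(-1) - 4*(15 - Y(3)) = (5 + sqrt(-3 - 2))*(-1) - 4*(15 - 1*3) = (5 + sqrt(-5))*(-1) - 4*(15 - 3) = (5 + I*sqrt(5))*(-1) - 4*12 = (-5 - I*sqrt(5)) - 1*48 = (-5 - I*sqrt(5)) - 48 = -53 - I*sqrt(5)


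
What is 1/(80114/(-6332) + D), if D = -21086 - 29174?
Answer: -3166/159163217 ≈ -1.9892e-5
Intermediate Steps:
D = -50260
1/(80114/(-6332) + D) = 1/(80114/(-6332) - 50260) = 1/(80114*(-1/6332) - 50260) = 1/(-40057/3166 - 50260) = 1/(-159163217/3166) = -3166/159163217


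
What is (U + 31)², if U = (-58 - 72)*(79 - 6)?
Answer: 89472681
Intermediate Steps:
U = -9490 (U = -130*73 = -9490)
(U + 31)² = (-9490 + 31)² = (-9459)² = 89472681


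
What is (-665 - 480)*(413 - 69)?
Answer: -393880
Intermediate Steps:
(-665 - 480)*(413 - 69) = -1145*344 = -393880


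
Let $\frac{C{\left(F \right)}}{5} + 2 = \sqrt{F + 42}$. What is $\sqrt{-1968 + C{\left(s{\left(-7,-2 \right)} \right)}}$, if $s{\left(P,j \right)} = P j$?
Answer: $\sqrt{-1978 + 10 \sqrt{14}} \approx 44.052 i$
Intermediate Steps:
$C{\left(F \right)} = -10 + 5 \sqrt{42 + F}$ ($C{\left(F \right)} = -10 + 5 \sqrt{F + 42} = -10 + 5 \sqrt{42 + F}$)
$\sqrt{-1968 + C{\left(s{\left(-7,-2 \right)} \right)}} = \sqrt{-1968 - \left(10 - 5 \sqrt{42 - -14}\right)} = \sqrt{-1968 - \left(10 - 5 \sqrt{42 + 14}\right)} = \sqrt{-1968 - \left(10 - 5 \sqrt{56}\right)} = \sqrt{-1968 - \left(10 - 5 \cdot 2 \sqrt{14}\right)} = \sqrt{-1968 - \left(10 - 10 \sqrt{14}\right)} = \sqrt{-1978 + 10 \sqrt{14}}$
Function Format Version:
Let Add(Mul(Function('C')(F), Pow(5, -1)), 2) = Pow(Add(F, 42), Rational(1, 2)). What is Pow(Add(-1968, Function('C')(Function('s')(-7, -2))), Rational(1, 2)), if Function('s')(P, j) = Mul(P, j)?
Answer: Pow(Add(-1978, Mul(10, Pow(14, Rational(1, 2)))), Rational(1, 2)) ≈ Mul(44.052, I)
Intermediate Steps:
Function('C')(F) = Add(-10, Mul(5, Pow(Add(42, F), Rational(1, 2)))) (Function('C')(F) = Add(-10, Mul(5, Pow(Add(F, 42), Rational(1, 2)))) = Add(-10, Mul(5, Pow(Add(42, F), Rational(1, 2)))))
Pow(Add(-1968, Function('C')(Function('s')(-7, -2))), Rational(1, 2)) = Pow(Add(-1968, Add(-10, Mul(5, Pow(Add(42, Mul(-7, -2)), Rational(1, 2))))), Rational(1, 2)) = Pow(Add(-1968, Add(-10, Mul(5, Pow(Add(42, 14), Rational(1, 2))))), Rational(1, 2)) = Pow(Add(-1968, Add(-10, Mul(5, Pow(56, Rational(1, 2))))), Rational(1, 2)) = Pow(Add(-1968, Add(-10, Mul(5, Mul(2, Pow(14, Rational(1, 2)))))), Rational(1, 2)) = Pow(Add(-1968, Add(-10, Mul(10, Pow(14, Rational(1, 2))))), Rational(1, 2)) = Pow(Add(-1978, Mul(10, Pow(14, Rational(1, 2)))), Rational(1, 2))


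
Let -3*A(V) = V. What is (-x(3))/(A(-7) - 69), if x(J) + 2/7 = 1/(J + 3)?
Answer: -1/560 ≈ -0.0017857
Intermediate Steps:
x(J) = -2/7 + 1/(3 + J) (x(J) = -2/7 + 1/(J + 3) = -2/7 + 1/(3 + J))
A(V) = -V/3
(-x(3))/(A(-7) - 69) = (-(1 - 2*3)/(7*(3 + 3)))/(-1/3*(-7) - 69) = (-(1 - 6)/(7*6))/(7/3 - 69) = (-(-5)/(7*6))/(-200/3) = -(-3)*(-5)/(200*42) = -3/200*5/42 = -1/560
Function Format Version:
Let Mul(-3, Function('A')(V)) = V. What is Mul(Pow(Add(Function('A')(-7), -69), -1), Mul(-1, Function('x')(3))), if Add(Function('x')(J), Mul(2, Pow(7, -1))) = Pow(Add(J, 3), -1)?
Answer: Rational(-1, 560) ≈ -0.0017857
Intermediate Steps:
Function('x')(J) = Add(Rational(-2, 7), Pow(Add(3, J), -1)) (Function('x')(J) = Add(Rational(-2, 7), Pow(Add(J, 3), -1)) = Add(Rational(-2, 7), Pow(Add(3, J), -1)))
Function('A')(V) = Mul(Rational(-1, 3), V)
Mul(Pow(Add(Function('A')(-7), -69), -1), Mul(-1, Function('x')(3))) = Mul(Pow(Add(Mul(Rational(-1, 3), -7), -69), -1), Mul(-1, Mul(Rational(1, 7), Pow(Add(3, 3), -1), Add(1, Mul(-2, 3))))) = Mul(Pow(Add(Rational(7, 3), -69), -1), Mul(-1, Mul(Rational(1, 7), Pow(6, -1), Add(1, -6)))) = Mul(Pow(Rational(-200, 3), -1), Mul(-1, Mul(Rational(1, 7), Rational(1, 6), -5))) = Mul(Rational(-3, 200), Mul(-1, Rational(-5, 42))) = Mul(Rational(-3, 200), Rational(5, 42)) = Rational(-1, 560)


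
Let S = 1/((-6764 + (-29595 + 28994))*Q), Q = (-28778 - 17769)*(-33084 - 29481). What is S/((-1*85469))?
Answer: 1/1833177500407760175 ≈ 5.4550e-19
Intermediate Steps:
Q = 2912213055 (Q = -46547*(-62565) = 2912213055)
S = -1/21448449150075 (S = 1/((-6764 + (-29595 + 28994))*2912213055) = (1/2912213055)/(-6764 - 601) = (1/2912213055)/(-7365) = -1/7365*1/2912213055 = -1/21448449150075 ≈ -4.6623e-14)
S/((-1*85469)) = -1/(21448449150075*((-1*85469))) = -1/21448449150075/(-85469) = -1/21448449150075*(-1/85469) = 1/1833177500407760175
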